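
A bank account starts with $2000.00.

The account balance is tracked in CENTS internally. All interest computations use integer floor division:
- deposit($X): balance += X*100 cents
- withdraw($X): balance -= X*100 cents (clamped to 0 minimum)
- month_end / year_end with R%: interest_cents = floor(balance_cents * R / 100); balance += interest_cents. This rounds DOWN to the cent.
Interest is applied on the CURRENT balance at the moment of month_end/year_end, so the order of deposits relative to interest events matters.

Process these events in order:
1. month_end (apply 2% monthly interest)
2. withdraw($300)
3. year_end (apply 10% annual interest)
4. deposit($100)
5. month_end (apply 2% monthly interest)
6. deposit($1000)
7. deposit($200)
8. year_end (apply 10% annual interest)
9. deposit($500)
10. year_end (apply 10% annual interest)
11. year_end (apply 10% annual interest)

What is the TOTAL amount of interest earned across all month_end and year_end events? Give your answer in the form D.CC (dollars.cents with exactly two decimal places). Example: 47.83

After 1 (month_end (apply 2% monthly interest)): balance=$2040.00 total_interest=$40.00
After 2 (withdraw($300)): balance=$1740.00 total_interest=$40.00
After 3 (year_end (apply 10% annual interest)): balance=$1914.00 total_interest=$214.00
After 4 (deposit($100)): balance=$2014.00 total_interest=$214.00
After 5 (month_end (apply 2% monthly interest)): balance=$2054.28 total_interest=$254.28
After 6 (deposit($1000)): balance=$3054.28 total_interest=$254.28
After 7 (deposit($200)): balance=$3254.28 total_interest=$254.28
After 8 (year_end (apply 10% annual interest)): balance=$3579.70 total_interest=$579.70
After 9 (deposit($500)): balance=$4079.70 total_interest=$579.70
After 10 (year_end (apply 10% annual interest)): balance=$4487.67 total_interest=$987.67
After 11 (year_end (apply 10% annual interest)): balance=$4936.43 total_interest=$1436.43

Answer: 1436.43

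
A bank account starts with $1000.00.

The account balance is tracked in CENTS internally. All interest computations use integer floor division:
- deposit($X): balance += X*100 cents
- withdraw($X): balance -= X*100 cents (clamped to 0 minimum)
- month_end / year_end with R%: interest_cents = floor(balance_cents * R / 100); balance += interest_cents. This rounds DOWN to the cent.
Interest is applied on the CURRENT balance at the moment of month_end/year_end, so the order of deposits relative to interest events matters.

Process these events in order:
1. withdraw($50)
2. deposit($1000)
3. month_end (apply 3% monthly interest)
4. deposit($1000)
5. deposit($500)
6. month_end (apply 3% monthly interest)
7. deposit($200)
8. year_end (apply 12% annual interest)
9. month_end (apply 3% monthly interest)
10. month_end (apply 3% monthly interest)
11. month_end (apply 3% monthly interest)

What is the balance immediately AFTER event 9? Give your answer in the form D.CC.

After 1 (withdraw($50)): balance=$950.00 total_interest=$0.00
After 2 (deposit($1000)): balance=$1950.00 total_interest=$0.00
After 3 (month_end (apply 3% monthly interest)): balance=$2008.50 total_interest=$58.50
After 4 (deposit($1000)): balance=$3008.50 total_interest=$58.50
After 5 (deposit($500)): balance=$3508.50 total_interest=$58.50
After 6 (month_end (apply 3% monthly interest)): balance=$3613.75 total_interest=$163.75
After 7 (deposit($200)): balance=$3813.75 total_interest=$163.75
After 8 (year_end (apply 12% annual interest)): balance=$4271.40 total_interest=$621.40
After 9 (month_end (apply 3% monthly interest)): balance=$4399.54 total_interest=$749.54

Answer: 4399.54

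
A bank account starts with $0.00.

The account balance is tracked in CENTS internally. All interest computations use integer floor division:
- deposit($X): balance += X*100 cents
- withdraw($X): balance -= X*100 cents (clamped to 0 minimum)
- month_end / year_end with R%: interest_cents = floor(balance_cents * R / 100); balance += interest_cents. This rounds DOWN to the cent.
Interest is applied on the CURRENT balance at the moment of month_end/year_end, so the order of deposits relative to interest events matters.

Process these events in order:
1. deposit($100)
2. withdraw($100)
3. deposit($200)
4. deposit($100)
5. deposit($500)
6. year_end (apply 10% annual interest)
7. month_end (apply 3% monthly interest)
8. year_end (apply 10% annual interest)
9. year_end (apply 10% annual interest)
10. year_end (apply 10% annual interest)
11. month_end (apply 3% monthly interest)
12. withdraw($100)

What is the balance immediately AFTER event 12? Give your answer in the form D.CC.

After 1 (deposit($100)): balance=$100.00 total_interest=$0.00
After 2 (withdraw($100)): balance=$0.00 total_interest=$0.00
After 3 (deposit($200)): balance=$200.00 total_interest=$0.00
After 4 (deposit($100)): balance=$300.00 total_interest=$0.00
After 5 (deposit($500)): balance=$800.00 total_interest=$0.00
After 6 (year_end (apply 10% annual interest)): balance=$880.00 total_interest=$80.00
After 7 (month_end (apply 3% monthly interest)): balance=$906.40 total_interest=$106.40
After 8 (year_end (apply 10% annual interest)): balance=$997.04 total_interest=$197.04
After 9 (year_end (apply 10% annual interest)): balance=$1096.74 total_interest=$296.74
After 10 (year_end (apply 10% annual interest)): balance=$1206.41 total_interest=$406.41
After 11 (month_end (apply 3% monthly interest)): balance=$1242.60 total_interest=$442.60
After 12 (withdraw($100)): balance=$1142.60 total_interest=$442.60

Answer: 1142.60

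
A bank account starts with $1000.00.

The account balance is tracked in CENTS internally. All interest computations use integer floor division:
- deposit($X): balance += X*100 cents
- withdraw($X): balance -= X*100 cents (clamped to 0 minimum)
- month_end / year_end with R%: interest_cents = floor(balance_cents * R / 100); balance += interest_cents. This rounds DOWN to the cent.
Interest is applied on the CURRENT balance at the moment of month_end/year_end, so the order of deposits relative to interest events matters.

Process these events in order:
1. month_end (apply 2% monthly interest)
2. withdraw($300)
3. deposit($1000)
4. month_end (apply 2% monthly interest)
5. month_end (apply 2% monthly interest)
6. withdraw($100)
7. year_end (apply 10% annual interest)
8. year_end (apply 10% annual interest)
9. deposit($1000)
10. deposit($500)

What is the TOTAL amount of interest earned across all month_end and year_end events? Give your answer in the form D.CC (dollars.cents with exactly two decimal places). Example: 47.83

After 1 (month_end (apply 2% monthly interest)): balance=$1020.00 total_interest=$20.00
After 2 (withdraw($300)): balance=$720.00 total_interest=$20.00
After 3 (deposit($1000)): balance=$1720.00 total_interest=$20.00
After 4 (month_end (apply 2% monthly interest)): balance=$1754.40 total_interest=$54.40
After 5 (month_end (apply 2% monthly interest)): balance=$1789.48 total_interest=$89.48
After 6 (withdraw($100)): balance=$1689.48 total_interest=$89.48
After 7 (year_end (apply 10% annual interest)): balance=$1858.42 total_interest=$258.42
After 8 (year_end (apply 10% annual interest)): balance=$2044.26 total_interest=$444.26
After 9 (deposit($1000)): balance=$3044.26 total_interest=$444.26
After 10 (deposit($500)): balance=$3544.26 total_interest=$444.26

Answer: 444.26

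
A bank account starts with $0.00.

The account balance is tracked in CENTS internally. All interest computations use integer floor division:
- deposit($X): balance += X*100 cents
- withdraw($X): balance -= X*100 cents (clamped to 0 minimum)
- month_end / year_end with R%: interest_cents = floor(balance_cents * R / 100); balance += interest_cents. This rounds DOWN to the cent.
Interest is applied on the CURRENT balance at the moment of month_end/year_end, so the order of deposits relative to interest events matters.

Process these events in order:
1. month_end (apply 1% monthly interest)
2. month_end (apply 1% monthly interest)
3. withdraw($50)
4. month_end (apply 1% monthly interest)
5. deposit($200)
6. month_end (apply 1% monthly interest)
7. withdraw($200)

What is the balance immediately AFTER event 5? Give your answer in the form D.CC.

Answer: 200.00

Derivation:
After 1 (month_end (apply 1% monthly interest)): balance=$0.00 total_interest=$0.00
After 2 (month_end (apply 1% monthly interest)): balance=$0.00 total_interest=$0.00
After 3 (withdraw($50)): balance=$0.00 total_interest=$0.00
After 4 (month_end (apply 1% monthly interest)): balance=$0.00 total_interest=$0.00
After 5 (deposit($200)): balance=$200.00 total_interest=$0.00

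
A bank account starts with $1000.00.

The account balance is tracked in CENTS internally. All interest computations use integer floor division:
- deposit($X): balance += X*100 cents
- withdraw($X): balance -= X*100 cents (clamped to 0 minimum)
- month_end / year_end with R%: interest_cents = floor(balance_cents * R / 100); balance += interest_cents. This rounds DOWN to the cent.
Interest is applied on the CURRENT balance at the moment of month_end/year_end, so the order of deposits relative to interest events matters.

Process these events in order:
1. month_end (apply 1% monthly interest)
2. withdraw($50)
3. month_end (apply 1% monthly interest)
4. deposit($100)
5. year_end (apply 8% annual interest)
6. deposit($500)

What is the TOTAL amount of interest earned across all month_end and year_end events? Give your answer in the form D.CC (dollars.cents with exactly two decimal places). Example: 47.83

Answer: 105.16

Derivation:
After 1 (month_end (apply 1% monthly interest)): balance=$1010.00 total_interest=$10.00
After 2 (withdraw($50)): balance=$960.00 total_interest=$10.00
After 3 (month_end (apply 1% monthly interest)): balance=$969.60 total_interest=$19.60
After 4 (deposit($100)): balance=$1069.60 total_interest=$19.60
After 5 (year_end (apply 8% annual interest)): balance=$1155.16 total_interest=$105.16
After 6 (deposit($500)): balance=$1655.16 total_interest=$105.16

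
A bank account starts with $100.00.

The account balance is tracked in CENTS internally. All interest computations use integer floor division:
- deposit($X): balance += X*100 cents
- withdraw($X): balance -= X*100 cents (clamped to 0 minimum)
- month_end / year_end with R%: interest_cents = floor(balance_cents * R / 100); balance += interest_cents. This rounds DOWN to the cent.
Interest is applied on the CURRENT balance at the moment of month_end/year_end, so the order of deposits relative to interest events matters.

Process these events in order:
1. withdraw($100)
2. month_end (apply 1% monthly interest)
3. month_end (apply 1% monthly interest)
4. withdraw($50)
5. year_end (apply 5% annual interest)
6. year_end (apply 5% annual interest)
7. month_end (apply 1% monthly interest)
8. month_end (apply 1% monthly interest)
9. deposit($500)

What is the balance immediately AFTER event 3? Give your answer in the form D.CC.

Answer: 0.00

Derivation:
After 1 (withdraw($100)): balance=$0.00 total_interest=$0.00
After 2 (month_end (apply 1% monthly interest)): balance=$0.00 total_interest=$0.00
After 3 (month_end (apply 1% monthly interest)): balance=$0.00 total_interest=$0.00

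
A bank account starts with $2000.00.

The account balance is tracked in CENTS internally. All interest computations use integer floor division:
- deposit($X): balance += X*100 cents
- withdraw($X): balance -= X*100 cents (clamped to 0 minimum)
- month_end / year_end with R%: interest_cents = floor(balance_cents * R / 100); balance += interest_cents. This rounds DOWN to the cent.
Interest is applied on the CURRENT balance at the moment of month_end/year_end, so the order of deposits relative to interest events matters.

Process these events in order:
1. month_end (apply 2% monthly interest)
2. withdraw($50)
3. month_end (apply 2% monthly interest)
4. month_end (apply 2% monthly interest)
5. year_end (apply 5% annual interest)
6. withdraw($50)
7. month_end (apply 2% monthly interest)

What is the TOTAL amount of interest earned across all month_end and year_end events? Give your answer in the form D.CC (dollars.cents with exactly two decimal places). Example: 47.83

After 1 (month_end (apply 2% monthly interest)): balance=$2040.00 total_interest=$40.00
After 2 (withdraw($50)): balance=$1990.00 total_interest=$40.00
After 3 (month_end (apply 2% monthly interest)): balance=$2029.80 total_interest=$79.80
After 4 (month_end (apply 2% monthly interest)): balance=$2070.39 total_interest=$120.39
After 5 (year_end (apply 5% annual interest)): balance=$2173.90 total_interest=$223.90
After 6 (withdraw($50)): balance=$2123.90 total_interest=$223.90
After 7 (month_end (apply 2% monthly interest)): balance=$2166.37 total_interest=$266.37

Answer: 266.37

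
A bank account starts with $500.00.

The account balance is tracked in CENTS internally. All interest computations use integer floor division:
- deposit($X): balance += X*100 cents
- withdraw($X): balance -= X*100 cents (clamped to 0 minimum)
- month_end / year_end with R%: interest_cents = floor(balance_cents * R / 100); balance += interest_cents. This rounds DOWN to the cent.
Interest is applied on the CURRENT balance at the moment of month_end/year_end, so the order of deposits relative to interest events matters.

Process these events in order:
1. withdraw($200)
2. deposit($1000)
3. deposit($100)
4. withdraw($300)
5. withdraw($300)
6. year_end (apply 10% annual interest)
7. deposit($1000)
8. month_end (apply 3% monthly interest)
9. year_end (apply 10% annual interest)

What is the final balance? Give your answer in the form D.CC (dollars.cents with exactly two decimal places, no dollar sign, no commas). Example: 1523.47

After 1 (withdraw($200)): balance=$300.00 total_interest=$0.00
After 2 (deposit($1000)): balance=$1300.00 total_interest=$0.00
After 3 (deposit($100)): balance=$1400.00 total_interest=$0.00
After 4 (withdraw($300)): balance=$1100.00 total_interest=$0.00
After 5 (withdraw($300)): balance=$800.00 total_interest=$0.00
After 6 (year_end (apply 10% annual interest)): balance=$880.00 total_interest=$80.00
After 7 (deposit($1000)): balance=$1880.00 total_interest=$80.00
After 8 (month_end (apply 3% monthly interest)): balance=$1936.40 total_interest=$136.40
After 9 (year_end (apply 10% annual interest)): balance=$2130.04 total_interest=$330.04

Answer: 2130.04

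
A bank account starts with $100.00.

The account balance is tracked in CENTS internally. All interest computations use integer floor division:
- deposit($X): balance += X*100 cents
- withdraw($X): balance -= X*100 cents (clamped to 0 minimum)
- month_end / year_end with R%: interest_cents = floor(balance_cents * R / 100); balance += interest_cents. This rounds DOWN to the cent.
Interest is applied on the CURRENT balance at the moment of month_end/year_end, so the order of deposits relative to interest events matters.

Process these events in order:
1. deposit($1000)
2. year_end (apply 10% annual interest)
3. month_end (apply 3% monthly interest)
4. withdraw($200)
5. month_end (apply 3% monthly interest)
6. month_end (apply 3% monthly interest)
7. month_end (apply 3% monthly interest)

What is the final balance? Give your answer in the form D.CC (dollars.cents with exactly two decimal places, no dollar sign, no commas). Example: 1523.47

Answer: 1143.31

Derivation:
After 1 (deposit($1000)): balance=$1100.00 total_interest=$0.00
After 2 (year_end (apply 10% annual interest)): balance=$1210.00 total_interest=$110.00
After 3 (month_end (apply 3% monthly interest)): balance=$1246.30 total_interest=$146.30
After 4 (withdraw($200)): balance=$1046.30 total_interest=$146.30
After 5 (month_end (apply 3% monthly interest)): balance=$1077.68 total_interest=$177.68
After 6 (month_end (apply 3% monthly interest)): balance=$1110.01 total_interest=$210.01
After 7 (month_end (apply 3% monthly interest)): balance=$1143.31 total_interest=$243.31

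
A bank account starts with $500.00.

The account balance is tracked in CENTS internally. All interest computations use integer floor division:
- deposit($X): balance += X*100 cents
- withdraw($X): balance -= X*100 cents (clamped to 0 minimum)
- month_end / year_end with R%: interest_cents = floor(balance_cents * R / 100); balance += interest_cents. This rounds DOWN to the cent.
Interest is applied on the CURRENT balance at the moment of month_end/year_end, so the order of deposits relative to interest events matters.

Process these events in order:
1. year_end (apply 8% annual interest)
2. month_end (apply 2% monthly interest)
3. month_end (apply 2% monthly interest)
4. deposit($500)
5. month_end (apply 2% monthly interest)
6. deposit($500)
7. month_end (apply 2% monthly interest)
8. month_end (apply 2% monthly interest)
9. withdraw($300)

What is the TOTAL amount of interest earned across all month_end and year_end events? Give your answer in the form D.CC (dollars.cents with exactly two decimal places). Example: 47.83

Answer: 146.99

Derivation:
After 1 (year_end (apply 8% annual interest)): balance=$540.00 total_interest=$40.00
After 2 (month_end (apply 2% monthly interest)): balance=$550.80 total_interest=$50.80
After 3 (month_end (apply 2% monthly interest)): balance=$561.81 total_interest=$61.81
After 4 (deposit($500)): balance=$1061.81 total_interest=$61.81
After 5 (month_end (apply 2% monthly interest)): balance=$1083.04 total_interest=$83.04
After 6 (deposit($500)): balance=$1583.04 total_interest=$83.04
After 7 (month_end (apply 2% monthly interest)): balance=$1614.70 total_interest=$114.70
After 8 (month_end (apply 2% monthly interest)): balance=$1646.99 total_interest=$146.99
After 9 (withdraw($300)): balance=$1346.99 total_interest=$146.99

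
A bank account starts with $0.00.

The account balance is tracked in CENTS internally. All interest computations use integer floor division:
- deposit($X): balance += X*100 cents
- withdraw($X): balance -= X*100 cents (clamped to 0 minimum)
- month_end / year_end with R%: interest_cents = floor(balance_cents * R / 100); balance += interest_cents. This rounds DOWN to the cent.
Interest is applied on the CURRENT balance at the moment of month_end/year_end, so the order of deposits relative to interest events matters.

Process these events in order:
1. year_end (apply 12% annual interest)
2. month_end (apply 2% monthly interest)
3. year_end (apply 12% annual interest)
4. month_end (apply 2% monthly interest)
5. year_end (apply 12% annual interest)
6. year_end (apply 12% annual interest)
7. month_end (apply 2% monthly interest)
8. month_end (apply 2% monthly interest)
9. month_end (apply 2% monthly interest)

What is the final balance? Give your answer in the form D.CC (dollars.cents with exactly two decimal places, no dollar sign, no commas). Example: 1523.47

Answer: 0.00

Derivation:
After 1 (year_end (apply 12% annual interest)): balance=$0.00 total_interest=$0.00
After 2 (month_end (apply 2% monthly interest)): balance=$0.00 total_interest=$0.00
After 3 (year_end (apply 12% annual interest)): balance=$0.00 total_interest=$0.00
After 4 (month_end (apply 2% monthly interest)): balance=$0.00 total_interest=$0.00
After 5 (year_end (apply 12% annual interest)): balance=$0.00 total_interest=$0.00
After 6 (year_end (apply 12% annual interest)): balance=$0.00 total_interest=$0.00
After 7 (month_end (apply 2% monthly interest)): balance=$0.00 total_interest=$0.00
After 8 (month_end (apply 2% monthly interest)): balance=$0.00 total_interest=$0.00
After 9 (month_end (apply 2% monthly interest)): balance=$0.00 total_interest=$0.00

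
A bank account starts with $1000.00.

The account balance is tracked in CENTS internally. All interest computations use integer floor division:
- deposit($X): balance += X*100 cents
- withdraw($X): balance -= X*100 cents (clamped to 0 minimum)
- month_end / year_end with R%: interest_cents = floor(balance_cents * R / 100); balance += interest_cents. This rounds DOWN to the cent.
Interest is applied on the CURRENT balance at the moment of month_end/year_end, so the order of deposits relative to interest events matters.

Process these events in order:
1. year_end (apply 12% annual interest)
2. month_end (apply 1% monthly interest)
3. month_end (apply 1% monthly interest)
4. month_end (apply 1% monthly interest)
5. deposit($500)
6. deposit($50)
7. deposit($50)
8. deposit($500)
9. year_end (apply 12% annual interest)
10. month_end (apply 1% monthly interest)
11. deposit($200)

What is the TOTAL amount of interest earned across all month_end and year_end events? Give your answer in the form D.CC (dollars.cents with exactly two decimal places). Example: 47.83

After 1 (year_end (apply 12% annual interest)): balance=$1120.00 total_interest=$120.00
After 2 (month_end (apply 1% monthly interest)): balance=$1131.20 total_interest=$131.20
After 3 (month_end (apply 1% monthly interest)): balance=$1142.51 total_interest=$142.51
After 4 (month_end (apply 1% monthly interest)): balance=$1153.93 total_interest=$153.93
After 5 (deposit($500)): balance=$1653.93 total_interest=$153.93
After 6 (deposit($50)): balance=$1703.93 total_interest=$153.93
After 7 (deposit($50)): balance=$1753.93 total_interest=$153.93
After 8 (deposit($500)): balance=$2253.93 total_interest=$153.93
After 9 (year_end (apply 12% annual interest)): balance=$2524.40 total_interest=$424.40
After 10 (month_end (apply 1% monthly interest)): balance=$2549.64 total_interest=$449.64
After 11 (deposit($200)): balance=$2749.64 total_interest=$449.64

Answer: 449.64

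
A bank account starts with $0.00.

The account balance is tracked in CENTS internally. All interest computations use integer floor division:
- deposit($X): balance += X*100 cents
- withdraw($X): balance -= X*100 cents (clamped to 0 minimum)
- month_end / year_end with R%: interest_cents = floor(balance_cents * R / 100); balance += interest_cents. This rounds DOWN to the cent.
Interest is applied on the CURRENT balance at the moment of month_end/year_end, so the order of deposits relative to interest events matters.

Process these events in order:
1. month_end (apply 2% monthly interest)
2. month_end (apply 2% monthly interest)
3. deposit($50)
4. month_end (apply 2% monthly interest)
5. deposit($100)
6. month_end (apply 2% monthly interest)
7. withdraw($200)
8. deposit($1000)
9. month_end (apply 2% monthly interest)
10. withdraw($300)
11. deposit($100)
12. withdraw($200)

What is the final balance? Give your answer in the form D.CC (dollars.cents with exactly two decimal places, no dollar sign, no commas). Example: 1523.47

Answer: 620.00

Derivation:
After 1 (month_end (apply 2% monthly interest)): balance=$0.00 total_interest=$0.00
After 2 (month_end (apply 2% monthly interest)): balance=$0.00 total_interest=$0.00
After 3 (deposit($50)): balance=$50.00 total_interest=$0.00
After 4 (month_end (apply 2% monthly interest)): balance=$51.00 total_interest=$1.00
After 5 (deposit($100)): balance=$151.00 total_interest=$1.00
After 6 (month_end (apply 2% monthly interest)): balance=$154.02 total_interest=$4.02
After 7 (withdraw($200)): balance=$0.00 total_interest=$4.02
After 8 (deposit($1000)): balance=$1000.00 total_interest=$4.02
After 9 (month_end (apply 2% monthly interest)): balance=$1020.00 total_interest=$24.02
After 10 (withdraw($300)): balance=$720.00 total_interest=$24.02
After 11 (deposit($100)): balance=$820.00 total_interest=$24.02
After 12 (withdraw($200)): balance=$620.00 total_interest=$24.02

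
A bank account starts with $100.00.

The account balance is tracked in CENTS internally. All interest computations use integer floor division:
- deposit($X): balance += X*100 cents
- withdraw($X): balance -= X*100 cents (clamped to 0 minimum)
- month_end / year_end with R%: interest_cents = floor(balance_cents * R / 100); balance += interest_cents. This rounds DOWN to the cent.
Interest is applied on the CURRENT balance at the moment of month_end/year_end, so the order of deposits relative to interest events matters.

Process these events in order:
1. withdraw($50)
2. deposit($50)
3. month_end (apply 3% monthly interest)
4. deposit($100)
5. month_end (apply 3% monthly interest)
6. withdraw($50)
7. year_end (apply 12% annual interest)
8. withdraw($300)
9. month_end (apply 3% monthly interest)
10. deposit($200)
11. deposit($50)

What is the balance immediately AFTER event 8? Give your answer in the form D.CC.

Answer: 0.00

Derivation:
After 1 (withdraw($50)): balance=$50.00 total_interest=$0.00
After 2 (deposit($50)): balance=$100.00 total_interest=$0.00
After 3 (month_end (apply 3% monthly interest)): balance=$103.00 total_interest=$3.00
After 4 (deposit($100)): balance=$203.00 total_interest=$3.00
After 5 (month_end (apply 3% monthly interest)): balance=$209.09 total_interest=$9.09
After 6 (withdraw($50)): balance=$159.09 total_interest=$9.09
After 7 (year_end (apply 12% annual interest)): balance=$178.18 total_interest=$28.18
After 8 (withdraw($300)): balance=$0.00 total_interest=$28.18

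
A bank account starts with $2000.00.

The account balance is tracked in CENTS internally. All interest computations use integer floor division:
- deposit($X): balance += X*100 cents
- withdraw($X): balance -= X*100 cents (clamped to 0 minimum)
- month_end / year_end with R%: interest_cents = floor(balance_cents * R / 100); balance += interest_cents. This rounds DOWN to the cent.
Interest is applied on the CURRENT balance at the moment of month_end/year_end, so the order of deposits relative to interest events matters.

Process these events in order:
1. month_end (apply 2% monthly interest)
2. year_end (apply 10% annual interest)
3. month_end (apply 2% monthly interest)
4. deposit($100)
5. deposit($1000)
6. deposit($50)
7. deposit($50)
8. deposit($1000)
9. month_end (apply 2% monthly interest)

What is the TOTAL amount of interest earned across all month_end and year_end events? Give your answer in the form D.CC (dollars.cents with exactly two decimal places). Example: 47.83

Answer: 378.65

Derivation:
After 1 (month_end (apply 2% monthly interest)): balance=$2040.00 total_interest=$40.00
After 2 (year_end (apply 10% annual interest)): balance=$2244.00 total_interest=$244.00
After 3 (month_end (apply 2% monthly interest)): balance=$2288.88 total_interest=$288.88
After 4 (deposit($100)): balance=$2388.88 total_interest=$288.88
After 5 (deposit($1000)): balance=$3388.88 total_interest=$288.88
After 6 (deposit($50)): balance=$3438.88 total_interest=$288.88
After 7 (deposit($50)): balance=$3488.88 total_interest=$288.88
After 8 (deposit($1000)): balance=$4488.88 total_interest=$288.88
After 9 (month_end (apply 2% monthly interest)): balance=$4578.65 total_interest=$378.65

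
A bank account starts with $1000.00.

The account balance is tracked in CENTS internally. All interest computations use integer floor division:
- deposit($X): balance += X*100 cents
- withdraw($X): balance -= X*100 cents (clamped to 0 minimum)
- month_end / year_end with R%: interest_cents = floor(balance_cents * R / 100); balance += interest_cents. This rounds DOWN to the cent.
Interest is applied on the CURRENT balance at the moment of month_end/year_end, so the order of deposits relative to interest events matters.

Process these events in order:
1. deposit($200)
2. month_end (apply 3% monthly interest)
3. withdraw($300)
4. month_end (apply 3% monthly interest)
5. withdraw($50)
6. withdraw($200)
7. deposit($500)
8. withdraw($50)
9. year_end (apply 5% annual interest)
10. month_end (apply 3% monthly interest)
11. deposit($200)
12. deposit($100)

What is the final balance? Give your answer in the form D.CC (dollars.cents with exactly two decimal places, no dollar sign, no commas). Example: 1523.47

After 1 (deposit($200)): balance=$1200.00 total_interest=$0.00
After 2 (month_end (apply 3% monthly interest)): balance=$1236.00 total_interest=$36.00
After 3 (withdraw($300)): balance=$936.00 total_interest=$36.00
After 4 (month_end (apply 3% monthly interest)): balance=$964.08 total_interest=$64.08
After 5 (withdraw($50)): balance=$914.08 total_interest=$64.08
After 6 (withdraw($200)): balance=$714.08 total_interest=$64.08
After 7 (deposit($500)): balance=$1214.08 total_interest=$64.08
After 8 (withdraw($50)): balance=$1164.08 total_interest=$64.08
After 9 (year_end (apply 5% annual interest)): balance=$1222.28 total_interest=$122.28
After 10 (month_end (apply 3% monthly interest)): balance=$1258.94 total_interest=$158.94
After 11 (deposit($200)): balance=$1458.94 total_interest=$158.94
After 12 (deposit($100)): balance=$1558.94 total_interest=$158.94

Answer: 1558.94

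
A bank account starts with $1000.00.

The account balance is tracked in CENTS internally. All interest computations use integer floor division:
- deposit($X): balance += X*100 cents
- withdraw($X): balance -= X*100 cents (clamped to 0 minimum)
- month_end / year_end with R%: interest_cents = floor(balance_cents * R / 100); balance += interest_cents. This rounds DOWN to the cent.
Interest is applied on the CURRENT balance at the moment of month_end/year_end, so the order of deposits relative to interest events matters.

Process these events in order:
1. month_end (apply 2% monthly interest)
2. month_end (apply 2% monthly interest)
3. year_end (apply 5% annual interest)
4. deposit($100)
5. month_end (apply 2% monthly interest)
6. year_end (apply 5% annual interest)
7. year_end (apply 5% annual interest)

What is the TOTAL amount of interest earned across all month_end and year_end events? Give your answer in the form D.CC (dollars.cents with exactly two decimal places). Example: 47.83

Answer: 240.92

Derivation:
After 1 (month_end (apply 2% monthly interest)): balance=$1020.00 total_interest=$20.00
After 2 (month_end (apply 2% monthly interest)): balance=$1040.40 total_interest=$40.40
After 3 (year_end (apply 5% annual interest)): balance=$1092.42 total_interest=$92.42
After 4 (deposit($100)): balance=$1192.42 total_interest=$92.42
After 5 (month_end (apply 2% monthly interest)): balance=$1216.26 total_interest=$116.26
After 6 (year_end (apply 5% annual interest)): balance=$1277.07 total_interest=$177.07
After 7 (year_end (apply 5% annual interest)): balance=$1340.92 total_interest=$240.92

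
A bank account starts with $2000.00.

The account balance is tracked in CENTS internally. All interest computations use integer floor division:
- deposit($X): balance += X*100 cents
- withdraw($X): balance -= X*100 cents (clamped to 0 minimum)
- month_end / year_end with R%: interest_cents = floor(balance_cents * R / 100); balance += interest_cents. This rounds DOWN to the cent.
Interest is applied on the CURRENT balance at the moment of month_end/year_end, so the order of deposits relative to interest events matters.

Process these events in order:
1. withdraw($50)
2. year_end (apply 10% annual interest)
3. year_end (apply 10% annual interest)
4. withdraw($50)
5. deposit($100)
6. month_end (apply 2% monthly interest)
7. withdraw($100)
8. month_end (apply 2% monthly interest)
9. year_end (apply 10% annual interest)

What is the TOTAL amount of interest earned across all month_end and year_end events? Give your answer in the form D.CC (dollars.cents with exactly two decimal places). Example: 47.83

Answer: 745.32

Derivation:
After 1 (withdraw($50)): balance=$1950.00 total_interest=$0.00
After 2 (year_end (apply 10% annual interest)): balance=$2145.00 total_interest=$195.00
After 3 (year_end (apply 10% annual interest)): balance=$2359.50 total_interest=$409.50
After 4 (withdraw($50)): balance=$2309.50 total_interest=$409.50
After 5 (deposit($100)): balance=$2409.50 total_interest=$409.50
After 6 (month_end (apply 2% monthly interest)): balance=$2457.69 total_interest=$457.69
After 7 (withdraw($100)): balance=$2357.69 total_interest=$457.69
After 8 (month_end (apply 2% monthly interest)): balance=$2404.84 total_interest=$504.84
After 9 (year_end (apply 10% annual interest)): balance=$2645.32 total_interest=$745.32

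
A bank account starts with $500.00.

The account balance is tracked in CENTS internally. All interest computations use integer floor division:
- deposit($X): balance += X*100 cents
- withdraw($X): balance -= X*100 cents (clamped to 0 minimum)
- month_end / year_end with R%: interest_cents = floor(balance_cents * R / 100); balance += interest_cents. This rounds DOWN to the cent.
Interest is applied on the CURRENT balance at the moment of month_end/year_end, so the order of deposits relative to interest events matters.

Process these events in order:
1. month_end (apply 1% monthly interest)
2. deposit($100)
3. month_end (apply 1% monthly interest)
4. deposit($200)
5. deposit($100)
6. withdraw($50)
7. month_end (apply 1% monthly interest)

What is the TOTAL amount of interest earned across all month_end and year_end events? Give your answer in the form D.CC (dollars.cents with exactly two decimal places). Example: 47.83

After 1 (month_end (apply 1% monthly interest)): balance=$505.00 total_interest=$5.00
After 2 (deposit($100)): balance=$605.00 total_interest=$5.00
After 3 (month_end (apply 1% monthly interest)): balance=$611.05 total_interest=$11.05
After 4 (deposit($200)): balance=$811.05 total_interest=$11.05
After 5 (deposit($100)): balance=$911.05 total_interest=$11.05
After 6 (withdraw($50)): balance=$861.05 total_interest=$11.05
After 7 (month_end (apply 1% monthly interest)): balance=$869.66 total_interest=$19.66

Answer: 19.66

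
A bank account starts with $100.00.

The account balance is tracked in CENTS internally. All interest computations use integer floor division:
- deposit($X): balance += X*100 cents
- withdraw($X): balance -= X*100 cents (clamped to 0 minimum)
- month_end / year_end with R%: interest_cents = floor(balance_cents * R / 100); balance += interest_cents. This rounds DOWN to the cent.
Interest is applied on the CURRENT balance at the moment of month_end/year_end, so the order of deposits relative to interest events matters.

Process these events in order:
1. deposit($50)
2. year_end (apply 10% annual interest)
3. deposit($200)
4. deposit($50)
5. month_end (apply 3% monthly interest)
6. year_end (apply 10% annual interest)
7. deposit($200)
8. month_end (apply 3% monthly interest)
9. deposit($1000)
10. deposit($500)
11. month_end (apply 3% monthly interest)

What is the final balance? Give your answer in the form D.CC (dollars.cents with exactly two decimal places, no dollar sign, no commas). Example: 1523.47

After 1 (deposit($50)): balance=$150.00 total_interest=$0.00
After 2 (year_end (apply 10% annual interest)): balance=$165.00 total_interest=$15.00
After 3 (deposit($200)): balance=$365.00 total_interest=$15.00
After 4 (deposit($50)): balance=$415.00 total_interest=$15.00
After 5 (month_end (apply 3% monthly interest)): balance=$427.45 total_interest=$27.45
After 6 (year_end (apply 10% annual interest)): balance=$470.19 total_interest=$70.19
After 7 (deposit($200)): balance=$670.19 total_interest=$70.19
After 8 (month_end (apply 3% monthly interest)): balance=$690.29 total_interest=$90.29
After 9 (deposit($1000)): balance=$1690.29 total_interest=$90.29
After 10 (deposit($500)): balance=$2190.29 total_interest=$90.29
After 11 (month_end (apply 3% monthly interest)): balance=$2255.99 total_interest=$155.99

Answer: 2255.99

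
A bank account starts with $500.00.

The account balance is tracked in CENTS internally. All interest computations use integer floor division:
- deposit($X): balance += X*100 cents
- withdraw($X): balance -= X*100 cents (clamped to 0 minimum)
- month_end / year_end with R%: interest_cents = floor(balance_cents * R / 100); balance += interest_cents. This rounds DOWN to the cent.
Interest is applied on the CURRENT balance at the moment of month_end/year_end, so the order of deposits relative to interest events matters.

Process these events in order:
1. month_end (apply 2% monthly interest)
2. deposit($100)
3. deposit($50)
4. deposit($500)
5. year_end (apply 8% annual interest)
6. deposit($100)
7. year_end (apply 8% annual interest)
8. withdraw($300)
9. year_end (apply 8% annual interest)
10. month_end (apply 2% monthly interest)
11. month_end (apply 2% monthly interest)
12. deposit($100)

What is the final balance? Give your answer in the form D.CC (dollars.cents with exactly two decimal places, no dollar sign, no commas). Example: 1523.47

Answer: 1404.54

Derivation:
After 1 (month_end (apply 2% monthly interest)): balance=$510.00 total_interest=$10.00
After 2 (deposit($100)): balance=$610.00 total_interest=$10.00
After 3 (deposit($50)): balance=$660.00 total_interest=$10.00
After 4 (deposit($500)): balance=$1160.00 total_interest=$10.00
After 5 (year_end (apply 8% annual interest)): balance=$1252.80 total_interest=$102.80
After 6 (deposit($100)): balance=$1352.80 total_interest=$102.80
After 7 (year_end (apply 8% annual interest)): balance=$1461.02 total_interest=$211.02
After 8 (withdraw($300)): balance=$1161.02 total_interest=$211.02
After 9 (year_end (apply 8% annual interest)): balance=$1253.90 total_interest=$303.90
After 10 (month_end (apply 2% monthly interest)): balance=$1278.97 total_interest=$328.97
After 11 (month_end (apply 2% monthly interest)): balance=$1304.54 total_interest=$354.54
After 12 (deposit($100)): balance=$1404.54 total_interest=$354.54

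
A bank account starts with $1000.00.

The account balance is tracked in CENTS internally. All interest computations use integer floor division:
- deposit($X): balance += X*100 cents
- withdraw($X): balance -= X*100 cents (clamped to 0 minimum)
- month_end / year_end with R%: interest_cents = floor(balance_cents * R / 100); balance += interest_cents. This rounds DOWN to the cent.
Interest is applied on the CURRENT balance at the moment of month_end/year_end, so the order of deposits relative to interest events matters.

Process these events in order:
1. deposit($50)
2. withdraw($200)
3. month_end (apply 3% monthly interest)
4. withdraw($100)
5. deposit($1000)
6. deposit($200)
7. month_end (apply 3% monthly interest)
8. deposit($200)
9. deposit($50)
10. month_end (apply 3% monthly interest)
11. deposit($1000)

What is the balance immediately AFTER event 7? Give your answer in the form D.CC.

Answer: 2034.76

Derivation:
After 1 (deposit($50)): balance=$1050.00 total_interest=$0.00
After 2 (withdraw($200)): balance=$850.00 total_interest=$0.00
After 3 (month_end (apply 3% monthly interest)): balance=$875.50 total_interest=$25.50
After 4 (withdraw($100)): balance=$775.50 total_interest=$25.50
After 5 (deposit($1000)): balance=$1775.50 total_interest=$25.50
After 6 (deposit($200)): balance=$1975.50 total_interest=$25.50
After 7 (month_end (apply 3% monthly interest)): balance=$2034.76 total_interest=$84.76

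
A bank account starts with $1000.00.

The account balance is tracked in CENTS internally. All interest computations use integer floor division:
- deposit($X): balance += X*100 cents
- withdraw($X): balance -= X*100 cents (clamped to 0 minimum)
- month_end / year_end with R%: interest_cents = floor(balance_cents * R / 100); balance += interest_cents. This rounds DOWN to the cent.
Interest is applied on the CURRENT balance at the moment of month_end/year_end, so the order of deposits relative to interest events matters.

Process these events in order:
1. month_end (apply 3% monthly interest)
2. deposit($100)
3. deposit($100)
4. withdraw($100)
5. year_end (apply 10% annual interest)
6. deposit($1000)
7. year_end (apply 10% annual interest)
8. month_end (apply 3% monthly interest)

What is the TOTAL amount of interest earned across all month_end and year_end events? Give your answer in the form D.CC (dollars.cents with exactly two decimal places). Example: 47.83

After 1 (month_end (apply 3% monthly interest)): balance=$1030.00 total_interest=$30.00
After 2 (deposit($100)): balance=$1130.00 total_interest=$30.00
After 3 (deposit($100)): balance=$1230.00 total_interest=$30.00
After 4 (withdraw($100)): balance=$1130.00 total_interest=$30.00
After 5 (year_end (apply 10% annual interest)): balance=$1243.00 total_interest=$143.00
After 6 (deposit($1000)): balance=$2243.00 total_interest=$143.00
After 7 (year_end (apply 10% annual interest)): balance=$2467.30 total_interest=$367.30
After 8 (month_end (apply 3% monthly interest)): balance=$2541.31 total_interest=$441.31

Answer: 441.31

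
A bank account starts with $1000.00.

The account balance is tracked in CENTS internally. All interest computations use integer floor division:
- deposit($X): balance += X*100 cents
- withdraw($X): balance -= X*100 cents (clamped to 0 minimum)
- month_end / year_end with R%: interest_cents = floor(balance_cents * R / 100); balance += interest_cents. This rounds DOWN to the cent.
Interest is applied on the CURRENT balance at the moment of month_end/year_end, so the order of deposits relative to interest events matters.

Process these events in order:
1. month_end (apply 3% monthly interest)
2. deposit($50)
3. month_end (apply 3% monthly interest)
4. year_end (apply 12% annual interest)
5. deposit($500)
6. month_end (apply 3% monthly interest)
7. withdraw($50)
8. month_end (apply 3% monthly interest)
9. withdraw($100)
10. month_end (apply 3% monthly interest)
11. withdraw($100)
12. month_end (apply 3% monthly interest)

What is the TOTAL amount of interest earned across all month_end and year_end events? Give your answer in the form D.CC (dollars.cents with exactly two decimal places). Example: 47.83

Answer: 401.26

Derivation:
After 1 (month_end (apply 3% monthly interest)): balance=$1030.00 total_interest=$30.00
After 2 (deposit($50)): balance=$1080.00 total_interest=$30.00
After 3 (month_end (apply 3% monthly interest)): balance=$1112.40 total_interest=$62.40
After 4 (year_end (apply 12% annual interest)): balance=$1245.88 total_interest=$195.88
After 5 (deposit($500)): balance=$1745.88 total_interest=$195.88
After 6 (month_end (apply 3% monthly interest)): balance=$1798.25 total_interest=$248.25
After 7 (withdraw($50)): balance=$1748.25 total_interest=$248.25
After 8 (month_end (apply 3% monthly interest)): balance=$1800.69 total_interest=$300.69
After 9 (withdraw($100)): balance=$1700.69 total_interest=$300.69
After 10 (month_end (apply 3% monthly interest)): balance=$1751.71 total_interest=$351.71
After 11 (withdraw($100)): balance=$1651.71 total_interest=$351.71
After 12 (month_end (apply 3% monthly interest)): balance=$1701.26 total_interest=$401.26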